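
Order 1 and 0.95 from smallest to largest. 0.95,1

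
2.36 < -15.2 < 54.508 False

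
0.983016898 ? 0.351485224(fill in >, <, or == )>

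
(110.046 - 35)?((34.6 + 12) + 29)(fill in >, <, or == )<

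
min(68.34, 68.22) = 68.22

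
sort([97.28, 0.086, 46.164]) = [0.086, 46.164, 97.28]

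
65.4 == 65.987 False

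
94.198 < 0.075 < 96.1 False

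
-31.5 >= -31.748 True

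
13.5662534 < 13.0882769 False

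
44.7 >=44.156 True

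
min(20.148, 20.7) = 20.148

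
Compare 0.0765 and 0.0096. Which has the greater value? 0.0765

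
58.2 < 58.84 True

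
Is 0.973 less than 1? Yes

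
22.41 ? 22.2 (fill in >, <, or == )>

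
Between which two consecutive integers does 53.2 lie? 53 and 54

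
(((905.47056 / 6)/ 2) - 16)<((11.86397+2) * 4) False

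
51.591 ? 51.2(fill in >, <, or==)>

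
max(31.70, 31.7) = 31.7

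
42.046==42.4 False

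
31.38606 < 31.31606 False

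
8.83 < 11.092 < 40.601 True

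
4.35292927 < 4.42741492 True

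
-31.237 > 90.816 False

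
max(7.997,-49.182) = 7.997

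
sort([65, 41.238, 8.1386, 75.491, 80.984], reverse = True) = [80.984, 75.491, 65, 41.238, 8.1386]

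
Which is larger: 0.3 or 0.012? 0.3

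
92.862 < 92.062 False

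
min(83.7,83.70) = 83.7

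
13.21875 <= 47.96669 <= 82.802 True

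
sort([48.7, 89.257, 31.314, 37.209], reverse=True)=[89.257, 48.7, 37.209, 31.314]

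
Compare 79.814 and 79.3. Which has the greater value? 79.814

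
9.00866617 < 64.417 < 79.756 True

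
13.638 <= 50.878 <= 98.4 True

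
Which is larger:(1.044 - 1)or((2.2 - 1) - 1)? ((2.2 - 1) - 1)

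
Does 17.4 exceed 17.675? No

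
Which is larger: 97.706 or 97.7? 97.706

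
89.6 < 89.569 False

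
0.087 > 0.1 False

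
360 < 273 False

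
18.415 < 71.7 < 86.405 True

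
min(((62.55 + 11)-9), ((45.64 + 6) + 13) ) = 64.55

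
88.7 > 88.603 True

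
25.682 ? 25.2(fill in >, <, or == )>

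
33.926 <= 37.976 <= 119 True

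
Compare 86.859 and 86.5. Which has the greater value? 86.859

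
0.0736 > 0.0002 True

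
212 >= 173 True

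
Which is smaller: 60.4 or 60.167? 60.167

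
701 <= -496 False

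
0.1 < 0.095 False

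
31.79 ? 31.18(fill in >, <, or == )>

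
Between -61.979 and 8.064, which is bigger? 8.064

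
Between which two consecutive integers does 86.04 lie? 86 and 87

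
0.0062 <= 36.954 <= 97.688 True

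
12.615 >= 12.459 True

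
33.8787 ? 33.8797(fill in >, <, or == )<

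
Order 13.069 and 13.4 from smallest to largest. 13.069, 13.4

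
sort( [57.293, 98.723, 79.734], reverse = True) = [98.723, 79.734, 57.293]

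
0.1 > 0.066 True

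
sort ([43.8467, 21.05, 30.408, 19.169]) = [19.169, 21.05, 30.408, 43.8467]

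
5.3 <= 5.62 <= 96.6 True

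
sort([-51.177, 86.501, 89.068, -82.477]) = [-82.477, -51.177, 86.501, 89.068]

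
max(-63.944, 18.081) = 18.081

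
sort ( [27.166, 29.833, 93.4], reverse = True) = [93.4, 29.833, 27.166]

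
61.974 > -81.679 True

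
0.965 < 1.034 True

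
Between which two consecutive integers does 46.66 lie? 46 and 47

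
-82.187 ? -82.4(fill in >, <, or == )>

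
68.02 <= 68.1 True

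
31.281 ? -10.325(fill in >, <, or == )>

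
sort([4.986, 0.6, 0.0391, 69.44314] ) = [0.0391, 0.6, 4.986, 69.44314]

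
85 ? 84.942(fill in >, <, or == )>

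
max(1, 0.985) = 1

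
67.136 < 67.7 True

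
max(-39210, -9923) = -9923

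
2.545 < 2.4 False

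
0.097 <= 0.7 True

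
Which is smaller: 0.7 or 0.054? 0.054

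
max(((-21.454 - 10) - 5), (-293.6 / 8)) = -36.454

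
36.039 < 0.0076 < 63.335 False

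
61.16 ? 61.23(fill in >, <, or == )<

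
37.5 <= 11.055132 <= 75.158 False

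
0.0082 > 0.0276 False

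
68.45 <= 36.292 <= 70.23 False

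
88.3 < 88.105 False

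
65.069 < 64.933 False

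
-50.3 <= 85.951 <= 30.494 False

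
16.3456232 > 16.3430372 True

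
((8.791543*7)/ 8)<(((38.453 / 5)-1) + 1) False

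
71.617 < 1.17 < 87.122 False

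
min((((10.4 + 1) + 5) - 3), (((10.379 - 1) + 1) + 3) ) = 13.379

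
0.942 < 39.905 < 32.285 False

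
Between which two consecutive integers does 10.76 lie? 10 and 11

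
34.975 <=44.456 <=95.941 True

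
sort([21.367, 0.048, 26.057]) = [0.048, 21.367, 26.057]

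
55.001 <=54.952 False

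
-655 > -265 False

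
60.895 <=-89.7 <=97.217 False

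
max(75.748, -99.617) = 75.748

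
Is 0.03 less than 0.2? Yes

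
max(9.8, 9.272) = 9.8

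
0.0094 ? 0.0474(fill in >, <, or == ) <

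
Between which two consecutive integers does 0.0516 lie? 0 and 1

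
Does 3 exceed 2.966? Yes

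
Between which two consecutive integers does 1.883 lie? 1 and 2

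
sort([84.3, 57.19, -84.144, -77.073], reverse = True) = [84.3, 57.19, -77.073, -84.144]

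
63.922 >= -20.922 True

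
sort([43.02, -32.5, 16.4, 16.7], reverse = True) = [43.02, 16.7, 16.4, -32.5]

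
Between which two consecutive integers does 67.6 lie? 67 and 68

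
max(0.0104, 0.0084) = 0.0104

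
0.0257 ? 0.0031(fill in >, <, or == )>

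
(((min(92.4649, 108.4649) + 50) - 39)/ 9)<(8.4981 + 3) True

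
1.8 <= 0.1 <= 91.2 False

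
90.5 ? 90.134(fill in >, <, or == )>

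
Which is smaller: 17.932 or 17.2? 17.2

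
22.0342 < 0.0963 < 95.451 False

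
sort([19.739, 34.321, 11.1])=[11.1, 19.739, 34.321]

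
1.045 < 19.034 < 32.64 True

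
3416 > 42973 False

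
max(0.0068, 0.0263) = 0.0263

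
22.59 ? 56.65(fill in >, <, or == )<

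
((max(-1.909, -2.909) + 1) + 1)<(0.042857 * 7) True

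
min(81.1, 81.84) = 81.1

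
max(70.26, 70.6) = 70.6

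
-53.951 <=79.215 True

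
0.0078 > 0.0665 False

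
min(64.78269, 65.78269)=64.78269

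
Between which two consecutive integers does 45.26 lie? 45 and 46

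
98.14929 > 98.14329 True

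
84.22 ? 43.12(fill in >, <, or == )>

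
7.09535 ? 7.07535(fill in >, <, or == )>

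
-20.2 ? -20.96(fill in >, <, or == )>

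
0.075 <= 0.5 True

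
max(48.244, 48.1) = 48.244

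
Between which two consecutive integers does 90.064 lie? 90 and 91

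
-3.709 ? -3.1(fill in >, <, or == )<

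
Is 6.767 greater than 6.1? Yes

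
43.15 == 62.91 False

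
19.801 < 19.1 False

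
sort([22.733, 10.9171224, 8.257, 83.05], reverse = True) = [83.05, 22.733, 10.9171224, 8.257]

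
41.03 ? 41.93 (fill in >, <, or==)<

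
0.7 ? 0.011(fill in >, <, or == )>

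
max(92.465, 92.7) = 92.7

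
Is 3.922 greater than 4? No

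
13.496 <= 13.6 True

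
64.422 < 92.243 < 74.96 False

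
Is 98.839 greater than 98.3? Yes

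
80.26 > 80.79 False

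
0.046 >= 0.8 False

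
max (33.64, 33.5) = 33.64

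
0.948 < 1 True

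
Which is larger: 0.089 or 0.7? 0.7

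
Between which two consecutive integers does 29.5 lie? 29 and 30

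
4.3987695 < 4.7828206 True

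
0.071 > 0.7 False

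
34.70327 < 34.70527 True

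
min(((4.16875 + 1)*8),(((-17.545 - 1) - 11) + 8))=-21.545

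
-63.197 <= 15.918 True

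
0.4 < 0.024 False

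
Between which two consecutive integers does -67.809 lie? -68 and -67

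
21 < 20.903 False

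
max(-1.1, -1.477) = -1.1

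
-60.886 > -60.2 False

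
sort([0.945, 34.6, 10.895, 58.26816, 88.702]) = [0.945, 10.895, 34.6, 58.26816, 88.702]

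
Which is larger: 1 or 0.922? 1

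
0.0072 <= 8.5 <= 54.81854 True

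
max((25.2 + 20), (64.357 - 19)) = 45.357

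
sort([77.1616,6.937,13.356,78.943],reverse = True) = [78.943,77.1616,13.356,6.937]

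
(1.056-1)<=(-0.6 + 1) True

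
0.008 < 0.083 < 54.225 True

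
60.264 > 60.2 True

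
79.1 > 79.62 False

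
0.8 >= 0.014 True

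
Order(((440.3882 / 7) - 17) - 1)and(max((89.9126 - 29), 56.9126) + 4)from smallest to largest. (((440.3882 / 7) - 17) - 1), (max((89.9126 - 29), 56.9126) + 4)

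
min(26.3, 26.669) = 26.3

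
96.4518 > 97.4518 False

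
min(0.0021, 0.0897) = 0.0021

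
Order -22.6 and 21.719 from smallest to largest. -22.6, 21.719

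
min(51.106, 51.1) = 51.1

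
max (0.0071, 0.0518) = 0.0518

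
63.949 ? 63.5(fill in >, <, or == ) >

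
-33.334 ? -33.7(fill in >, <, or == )>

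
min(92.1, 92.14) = 92.1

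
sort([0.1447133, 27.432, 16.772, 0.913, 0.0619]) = [0.0619, 0.1447133, 0.913, 16.772, 27.432]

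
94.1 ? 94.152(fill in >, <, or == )<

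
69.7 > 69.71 False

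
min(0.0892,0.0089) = 0.0089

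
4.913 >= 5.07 False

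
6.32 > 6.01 True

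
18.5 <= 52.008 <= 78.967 True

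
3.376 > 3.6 False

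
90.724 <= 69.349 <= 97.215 False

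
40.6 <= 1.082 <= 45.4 False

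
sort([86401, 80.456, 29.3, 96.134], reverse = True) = [86401, 96.134, 80.456, 29.3]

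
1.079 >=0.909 True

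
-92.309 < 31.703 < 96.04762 True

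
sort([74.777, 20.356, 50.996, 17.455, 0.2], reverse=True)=[74.777, 50.996, 20.356, 17.455, 0.2]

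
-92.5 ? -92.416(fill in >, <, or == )<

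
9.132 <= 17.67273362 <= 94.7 True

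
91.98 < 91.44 False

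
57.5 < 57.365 False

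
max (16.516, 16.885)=16.885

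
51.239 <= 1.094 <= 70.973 False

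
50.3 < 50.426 True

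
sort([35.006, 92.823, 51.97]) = [35.006, 51.97, 92.823]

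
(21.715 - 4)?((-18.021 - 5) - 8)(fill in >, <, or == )>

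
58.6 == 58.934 False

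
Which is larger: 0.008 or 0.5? 0.5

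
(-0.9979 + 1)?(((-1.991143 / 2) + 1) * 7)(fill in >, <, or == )<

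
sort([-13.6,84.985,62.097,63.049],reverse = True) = [84.985,63.049,62.097,-13.6]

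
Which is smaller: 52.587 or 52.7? 52.587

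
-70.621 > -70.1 False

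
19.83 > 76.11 False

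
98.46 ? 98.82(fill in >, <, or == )<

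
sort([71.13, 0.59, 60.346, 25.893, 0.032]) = [0.032, 0.59, 25.893, 60.346, 71.13]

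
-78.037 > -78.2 True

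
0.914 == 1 False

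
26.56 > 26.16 True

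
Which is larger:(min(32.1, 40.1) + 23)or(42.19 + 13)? (42.19 + 13)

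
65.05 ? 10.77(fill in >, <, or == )>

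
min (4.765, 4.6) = 4.6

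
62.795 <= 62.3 False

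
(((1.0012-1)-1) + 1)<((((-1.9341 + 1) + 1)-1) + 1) True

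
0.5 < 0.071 False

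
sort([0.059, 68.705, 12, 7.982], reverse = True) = [68.705, 12, 7.982, 0.059]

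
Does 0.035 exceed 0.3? No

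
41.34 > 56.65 False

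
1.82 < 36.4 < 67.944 True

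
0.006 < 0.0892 True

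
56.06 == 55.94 False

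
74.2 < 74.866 True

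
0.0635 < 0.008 False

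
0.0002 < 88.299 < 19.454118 False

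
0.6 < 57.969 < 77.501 True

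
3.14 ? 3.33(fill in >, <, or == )<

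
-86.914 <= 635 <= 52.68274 False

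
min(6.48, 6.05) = 6.05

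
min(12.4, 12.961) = 12.4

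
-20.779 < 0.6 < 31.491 True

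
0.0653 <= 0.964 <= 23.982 True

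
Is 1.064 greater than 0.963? Yes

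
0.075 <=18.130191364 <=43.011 True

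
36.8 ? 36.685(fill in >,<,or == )>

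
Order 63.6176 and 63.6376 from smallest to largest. 63.6176, 63.6376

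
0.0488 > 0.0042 True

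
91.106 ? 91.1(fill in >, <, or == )>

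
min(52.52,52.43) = 52.43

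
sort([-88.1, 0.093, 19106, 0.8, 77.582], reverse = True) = [19106, 77.582, 0.8, 0.093, -88.1]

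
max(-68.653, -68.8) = -68.653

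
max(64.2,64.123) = 64.2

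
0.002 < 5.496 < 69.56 True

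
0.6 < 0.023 False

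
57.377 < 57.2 False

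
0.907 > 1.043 False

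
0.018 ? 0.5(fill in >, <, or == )<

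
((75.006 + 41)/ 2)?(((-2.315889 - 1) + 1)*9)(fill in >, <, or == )>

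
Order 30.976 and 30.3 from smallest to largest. 30.3, 30.976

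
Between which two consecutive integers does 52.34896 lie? 52 and 53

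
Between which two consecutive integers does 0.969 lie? 0 and 1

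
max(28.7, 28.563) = 28.7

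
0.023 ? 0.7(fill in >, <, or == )<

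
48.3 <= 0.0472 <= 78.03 False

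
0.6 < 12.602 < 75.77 True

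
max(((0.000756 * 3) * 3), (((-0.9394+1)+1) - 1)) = 0.0606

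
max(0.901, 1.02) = 1.02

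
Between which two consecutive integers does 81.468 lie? 81 and 82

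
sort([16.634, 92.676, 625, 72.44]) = [16.634, 72.44, 92.676, 625]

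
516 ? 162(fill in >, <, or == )>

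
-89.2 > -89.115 False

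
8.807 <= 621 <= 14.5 False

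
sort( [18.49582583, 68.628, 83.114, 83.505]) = [18.49582583, 68.628, 83.114, 83.505]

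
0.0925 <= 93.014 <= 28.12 False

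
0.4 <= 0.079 False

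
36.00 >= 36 True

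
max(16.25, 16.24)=16.25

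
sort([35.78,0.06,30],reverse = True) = [35.78,30,0.06]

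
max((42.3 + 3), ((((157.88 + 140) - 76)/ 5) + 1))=45.376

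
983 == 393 False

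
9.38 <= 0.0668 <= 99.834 False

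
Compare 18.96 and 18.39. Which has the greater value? 18.96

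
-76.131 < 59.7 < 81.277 True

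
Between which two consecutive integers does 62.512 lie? 62 and 63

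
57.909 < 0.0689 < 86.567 False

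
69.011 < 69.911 True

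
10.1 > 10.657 False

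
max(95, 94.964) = 95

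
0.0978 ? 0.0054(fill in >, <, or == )>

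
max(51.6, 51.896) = 51.896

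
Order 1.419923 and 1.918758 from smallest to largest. 1.419923, 1.918758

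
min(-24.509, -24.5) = -24.509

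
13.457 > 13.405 True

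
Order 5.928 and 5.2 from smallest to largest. 5.2, 5.928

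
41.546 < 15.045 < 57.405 False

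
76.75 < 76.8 True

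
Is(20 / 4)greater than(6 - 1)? No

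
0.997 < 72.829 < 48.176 False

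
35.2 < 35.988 True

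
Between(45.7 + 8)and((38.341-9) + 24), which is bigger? (45.7 + 8)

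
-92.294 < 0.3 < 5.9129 True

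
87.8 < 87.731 False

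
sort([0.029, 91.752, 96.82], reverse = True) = [96.82, 91.752, 0.029]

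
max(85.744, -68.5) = 85.744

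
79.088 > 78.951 True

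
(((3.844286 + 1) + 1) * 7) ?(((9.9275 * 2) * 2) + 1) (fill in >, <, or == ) >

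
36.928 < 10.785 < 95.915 False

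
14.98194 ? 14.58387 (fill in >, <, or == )>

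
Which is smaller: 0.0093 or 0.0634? 0.0093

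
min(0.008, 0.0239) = 0.008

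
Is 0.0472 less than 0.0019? No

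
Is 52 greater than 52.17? No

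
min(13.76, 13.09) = 13.09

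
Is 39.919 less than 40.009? Yes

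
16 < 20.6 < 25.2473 True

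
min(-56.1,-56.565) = -56.565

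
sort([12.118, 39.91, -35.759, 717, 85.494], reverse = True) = [717, 85.494, 39.91, 12.118, -35.759]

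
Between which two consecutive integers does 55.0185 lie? 55 and 56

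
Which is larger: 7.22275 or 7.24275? 7.24275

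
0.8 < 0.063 False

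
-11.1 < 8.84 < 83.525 True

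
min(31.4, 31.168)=31.168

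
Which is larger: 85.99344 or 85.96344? 85.99344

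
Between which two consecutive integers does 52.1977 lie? 52 and 53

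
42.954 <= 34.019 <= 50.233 False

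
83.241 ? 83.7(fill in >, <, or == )<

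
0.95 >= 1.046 False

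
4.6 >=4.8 False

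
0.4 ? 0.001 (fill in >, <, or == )>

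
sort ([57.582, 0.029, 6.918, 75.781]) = [0.029, 6.918, 57.582, 75.781]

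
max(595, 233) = 595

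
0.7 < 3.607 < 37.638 True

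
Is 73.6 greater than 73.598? Yes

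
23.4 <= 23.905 True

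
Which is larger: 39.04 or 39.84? 39.84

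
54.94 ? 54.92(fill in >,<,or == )>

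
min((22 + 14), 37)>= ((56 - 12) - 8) True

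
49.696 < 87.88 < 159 True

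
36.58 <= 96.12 True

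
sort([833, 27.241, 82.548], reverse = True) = [833, 82.548, 27.241]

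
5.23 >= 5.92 False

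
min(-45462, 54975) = -45462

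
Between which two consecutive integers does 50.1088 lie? 50 and 51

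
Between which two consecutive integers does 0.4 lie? 0 and 1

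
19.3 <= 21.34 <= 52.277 True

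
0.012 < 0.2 True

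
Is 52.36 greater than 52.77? No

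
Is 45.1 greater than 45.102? No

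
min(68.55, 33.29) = 33.29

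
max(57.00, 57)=57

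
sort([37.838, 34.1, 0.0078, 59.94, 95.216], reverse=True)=[95.216, 59.94, 37.838, 34.1, 0.0078]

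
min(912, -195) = -195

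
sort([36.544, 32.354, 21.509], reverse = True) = [36.544, 32.354, 21.509]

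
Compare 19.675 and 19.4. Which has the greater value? 19.675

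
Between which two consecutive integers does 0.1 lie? 0 and 1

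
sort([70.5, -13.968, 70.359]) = [-13.968, 70.359, 70.5]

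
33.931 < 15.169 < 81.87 False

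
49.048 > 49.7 False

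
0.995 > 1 False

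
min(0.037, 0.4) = 0.037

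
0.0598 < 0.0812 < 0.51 True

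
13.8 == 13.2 False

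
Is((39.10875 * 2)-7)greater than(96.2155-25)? Yes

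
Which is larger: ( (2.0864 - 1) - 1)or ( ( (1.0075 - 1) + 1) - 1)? ( (2.0864 - 1) - 1)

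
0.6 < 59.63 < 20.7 False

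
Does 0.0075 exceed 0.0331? No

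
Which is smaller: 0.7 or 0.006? 0.006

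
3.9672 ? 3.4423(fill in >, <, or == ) >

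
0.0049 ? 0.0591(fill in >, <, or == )<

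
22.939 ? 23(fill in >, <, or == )<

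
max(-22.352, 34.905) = 34.905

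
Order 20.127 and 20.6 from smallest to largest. 20.127, 20.6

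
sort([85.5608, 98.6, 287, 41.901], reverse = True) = [287, 98.6, 85.5608, 41.901]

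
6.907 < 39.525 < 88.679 True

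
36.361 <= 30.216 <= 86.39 False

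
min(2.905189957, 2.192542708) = 2.192542708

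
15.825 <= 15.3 False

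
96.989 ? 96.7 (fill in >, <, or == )>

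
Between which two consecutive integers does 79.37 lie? 79 and 80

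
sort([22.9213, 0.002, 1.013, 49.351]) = [0.002, 1.013, 22.9213, 49.351]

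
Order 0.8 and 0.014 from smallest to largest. 0.014, 0.8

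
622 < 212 False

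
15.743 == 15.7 False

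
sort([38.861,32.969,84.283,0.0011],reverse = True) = [84.283,38.861,32.969,0.0011]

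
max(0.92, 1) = 1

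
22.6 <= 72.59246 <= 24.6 False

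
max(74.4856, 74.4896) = 74.4896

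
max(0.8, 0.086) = 0.8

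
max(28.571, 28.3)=28.571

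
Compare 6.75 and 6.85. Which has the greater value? 6.85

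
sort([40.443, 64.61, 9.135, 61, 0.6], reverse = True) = [64.61, 61, 40.443, 9.135, 0.6]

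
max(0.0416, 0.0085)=0.0416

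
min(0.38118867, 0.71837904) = 0.38118867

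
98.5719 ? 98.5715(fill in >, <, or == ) >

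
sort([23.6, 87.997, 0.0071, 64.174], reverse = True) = [87.997, 64.174, 23.6, 0.0071]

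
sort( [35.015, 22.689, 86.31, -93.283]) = [-93.283, 22.689, 35.015, 86.31]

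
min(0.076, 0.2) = 0.076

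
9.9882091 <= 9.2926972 False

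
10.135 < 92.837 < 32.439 False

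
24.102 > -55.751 True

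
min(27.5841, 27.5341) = 27.5341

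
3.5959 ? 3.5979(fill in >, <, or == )<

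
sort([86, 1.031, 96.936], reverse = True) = [96.936, 86, 1.031]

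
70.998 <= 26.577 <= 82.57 False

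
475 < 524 True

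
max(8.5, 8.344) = 8.5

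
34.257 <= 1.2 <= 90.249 False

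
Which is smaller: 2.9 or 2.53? 2.53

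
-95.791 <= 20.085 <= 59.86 True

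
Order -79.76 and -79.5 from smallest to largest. -79.76, -79.5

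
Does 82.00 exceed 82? No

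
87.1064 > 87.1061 True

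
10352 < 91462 True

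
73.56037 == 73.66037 False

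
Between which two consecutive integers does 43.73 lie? 43 and 44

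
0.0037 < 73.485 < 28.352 False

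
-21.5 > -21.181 False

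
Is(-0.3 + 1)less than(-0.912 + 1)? No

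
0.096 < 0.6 True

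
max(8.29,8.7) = 8.7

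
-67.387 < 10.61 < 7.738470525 False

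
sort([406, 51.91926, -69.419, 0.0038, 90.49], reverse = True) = [406, 90.49, 51.91926, 0.0038, -69.419]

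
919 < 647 False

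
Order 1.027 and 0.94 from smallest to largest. 0.94, 1.027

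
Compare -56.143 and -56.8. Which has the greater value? -56.143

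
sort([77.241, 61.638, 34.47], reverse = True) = [77.241, 61.638, 34.47]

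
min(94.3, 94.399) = 94.3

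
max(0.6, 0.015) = 0.6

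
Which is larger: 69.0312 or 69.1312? 69.1312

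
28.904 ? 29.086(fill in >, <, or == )<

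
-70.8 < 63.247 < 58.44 False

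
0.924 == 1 False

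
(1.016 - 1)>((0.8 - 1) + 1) False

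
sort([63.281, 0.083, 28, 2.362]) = [0.083, 2.362, 28, 63.281]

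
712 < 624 False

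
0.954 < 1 True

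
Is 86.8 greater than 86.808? No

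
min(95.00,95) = 95.00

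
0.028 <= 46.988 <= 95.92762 True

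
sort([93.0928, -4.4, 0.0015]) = [-4.4, 0.0015, 93.0928]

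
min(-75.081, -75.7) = -75.7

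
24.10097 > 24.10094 True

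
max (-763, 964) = 964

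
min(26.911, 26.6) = 26.6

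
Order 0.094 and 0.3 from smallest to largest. 0.094, 0.3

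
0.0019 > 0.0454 False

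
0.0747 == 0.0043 False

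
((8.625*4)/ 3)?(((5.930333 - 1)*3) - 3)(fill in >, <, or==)<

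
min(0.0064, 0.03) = 0.0064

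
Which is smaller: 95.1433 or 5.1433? 5.1433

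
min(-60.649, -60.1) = -60.649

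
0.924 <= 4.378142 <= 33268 True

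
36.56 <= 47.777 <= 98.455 True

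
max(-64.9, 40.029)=40.029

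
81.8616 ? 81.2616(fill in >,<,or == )>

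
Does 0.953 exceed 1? No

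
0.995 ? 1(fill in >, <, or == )<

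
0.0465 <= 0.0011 False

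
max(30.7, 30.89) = 30.89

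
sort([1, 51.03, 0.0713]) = [0.0713, 1, 51.03]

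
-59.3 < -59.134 True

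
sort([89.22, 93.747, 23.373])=[23.373, 89.22, 93.747]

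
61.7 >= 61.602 True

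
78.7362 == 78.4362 False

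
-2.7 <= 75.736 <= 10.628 False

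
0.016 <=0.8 True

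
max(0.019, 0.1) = 0.1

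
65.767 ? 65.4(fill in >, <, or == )>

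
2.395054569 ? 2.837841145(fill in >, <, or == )<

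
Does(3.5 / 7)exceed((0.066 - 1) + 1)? Yes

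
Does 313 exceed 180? Yes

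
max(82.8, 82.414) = 82.8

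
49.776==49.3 False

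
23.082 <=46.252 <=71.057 True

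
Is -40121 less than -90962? No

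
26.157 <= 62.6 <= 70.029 True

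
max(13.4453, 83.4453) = 83.4453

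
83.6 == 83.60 True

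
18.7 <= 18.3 False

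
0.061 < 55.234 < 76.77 True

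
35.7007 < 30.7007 False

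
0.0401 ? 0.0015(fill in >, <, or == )>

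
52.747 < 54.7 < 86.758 True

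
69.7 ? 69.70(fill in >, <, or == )==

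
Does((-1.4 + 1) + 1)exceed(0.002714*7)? Yes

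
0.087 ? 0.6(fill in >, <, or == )<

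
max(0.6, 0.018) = 0.6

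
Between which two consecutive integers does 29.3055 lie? 29 and 30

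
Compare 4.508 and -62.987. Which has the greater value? 4.508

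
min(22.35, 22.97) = 22.35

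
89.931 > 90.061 False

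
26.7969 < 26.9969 True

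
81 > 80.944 True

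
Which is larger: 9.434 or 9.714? 9.714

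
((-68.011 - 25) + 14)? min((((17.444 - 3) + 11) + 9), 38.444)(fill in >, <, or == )<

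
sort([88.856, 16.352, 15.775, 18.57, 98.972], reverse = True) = [98.972, 88.856, 18.57, 16.352, 15.775]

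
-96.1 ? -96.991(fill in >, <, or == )>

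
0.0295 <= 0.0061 False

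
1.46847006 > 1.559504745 False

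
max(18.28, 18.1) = 18.28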